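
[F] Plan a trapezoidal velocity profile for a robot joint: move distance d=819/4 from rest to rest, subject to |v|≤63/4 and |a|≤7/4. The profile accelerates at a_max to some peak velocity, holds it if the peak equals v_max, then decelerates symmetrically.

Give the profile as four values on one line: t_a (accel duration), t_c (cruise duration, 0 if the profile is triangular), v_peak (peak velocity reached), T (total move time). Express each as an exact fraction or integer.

t_a=9 t_c=4 v_peak=63/4 T=22

(v_max)²/a_max = (63/4)²/(7/4) = 567/4
819/4 ≥ 567/4 so v_max reached
t_a = (63/4)/(7/4) = 9; v_peak = 63/4
d_cruise = 819/4 − 567/4 = 63; t_c = 63/(63/4) = 4
T = 2·9 + 4 = 22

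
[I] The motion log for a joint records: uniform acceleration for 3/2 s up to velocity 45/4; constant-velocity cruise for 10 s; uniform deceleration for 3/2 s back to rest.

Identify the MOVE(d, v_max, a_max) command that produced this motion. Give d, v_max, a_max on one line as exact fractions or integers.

d=1035/8 v_max=45/4 a_max=15/2

a_max = (45/4)/(3/2) = 15/2
d_a = ½·45/4·3/2 = 135/16; d_c = 45/4·10 = 225/2
d = 2·135/16 + 225/2 = 1035/8
t_c = 10 > 0 ⇒ limit active, v_max = 45/4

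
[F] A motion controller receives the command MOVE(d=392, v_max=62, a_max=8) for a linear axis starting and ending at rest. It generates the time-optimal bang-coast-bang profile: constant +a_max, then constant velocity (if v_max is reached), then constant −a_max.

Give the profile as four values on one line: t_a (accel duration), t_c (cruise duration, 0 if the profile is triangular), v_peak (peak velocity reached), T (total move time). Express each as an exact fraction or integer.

(v_max)²/a_max = 62²/8 = 961/2
392 < 961/2 so t_c = 0
v_peak = √(392·8) = √3136 = 56
t_a = 56/8 = 7; t_c = 0
T = 2·7 = 14

t_a=7 t_c=0 v_peak=56 T=14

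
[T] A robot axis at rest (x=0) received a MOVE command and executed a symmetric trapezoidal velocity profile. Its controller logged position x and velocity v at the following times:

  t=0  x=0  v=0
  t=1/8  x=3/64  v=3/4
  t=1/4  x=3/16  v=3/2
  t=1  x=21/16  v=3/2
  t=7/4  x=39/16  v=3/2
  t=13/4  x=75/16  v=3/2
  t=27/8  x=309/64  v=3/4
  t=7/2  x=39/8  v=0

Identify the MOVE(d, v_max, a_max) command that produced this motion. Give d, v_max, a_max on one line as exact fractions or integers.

d=39/8 v_max=3/2 a_max=6

final state: t=7/2, x=39/8, v=0 → d = 39/8
a_max = (3/4−0)/(1/8−0) = 6
max v = 3/2 over t∈[1/4,13/4] → v_max = 3/2
check: 3/2·(1/4+3) = 39/8 ✓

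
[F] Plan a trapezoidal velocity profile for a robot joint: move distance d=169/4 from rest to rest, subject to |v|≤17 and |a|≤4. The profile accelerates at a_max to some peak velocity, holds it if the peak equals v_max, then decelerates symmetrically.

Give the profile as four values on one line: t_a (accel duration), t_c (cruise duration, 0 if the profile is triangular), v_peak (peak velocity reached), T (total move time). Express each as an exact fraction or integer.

t_a=13/4 t_c=0 v_peak=13 T=13/2

v_max²/a_max = 17²/4 = 289/4
169/4 < 289/4 so t_c = 0
v_peak = √(169/4·4) = √169 = 13
t_a = 13/4; t_c = 0
T = 2·13/4 = 13/2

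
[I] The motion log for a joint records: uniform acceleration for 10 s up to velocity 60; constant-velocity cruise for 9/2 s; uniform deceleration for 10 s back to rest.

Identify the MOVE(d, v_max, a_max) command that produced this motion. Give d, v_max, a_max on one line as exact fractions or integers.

a_max = 60/10 = 6
d_a = ½·60·10 = 300; d_c = 60·9/2 = 270
d = 2·300 + 270 = 870
t_c = 9/2 > 0 so v_max = 60

d=870 v_max=60 a_max=6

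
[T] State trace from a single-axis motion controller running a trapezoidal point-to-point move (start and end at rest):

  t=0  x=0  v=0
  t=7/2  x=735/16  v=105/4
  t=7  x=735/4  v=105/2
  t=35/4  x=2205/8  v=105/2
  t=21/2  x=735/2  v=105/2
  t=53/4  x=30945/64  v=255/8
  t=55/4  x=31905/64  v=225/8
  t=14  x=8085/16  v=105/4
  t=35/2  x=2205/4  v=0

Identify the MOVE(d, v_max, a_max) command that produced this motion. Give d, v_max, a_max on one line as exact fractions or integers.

final state: t=35/2, x=2205/4, v=0 → d = 2205/4
a_max = (105/4−0)/(7/2−0) = 15/2
max v = 105/2 over t∈[7,21/2] → v_max = 105/2
check: 105/2·(7+7/2) = 2205/4 ✓

d=2205/4 v_max=105/2 a_max=15/2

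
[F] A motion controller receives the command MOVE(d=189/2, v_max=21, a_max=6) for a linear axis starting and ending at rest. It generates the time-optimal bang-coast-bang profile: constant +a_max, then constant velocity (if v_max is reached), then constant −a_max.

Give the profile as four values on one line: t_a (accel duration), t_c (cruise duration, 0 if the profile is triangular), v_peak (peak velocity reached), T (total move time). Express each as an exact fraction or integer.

t_a=7/2 t_c=1 v_peak=21 T=8

(v_max)²/a_max = 21²/6 = 147/2
189/2 ≥ 147/2 ⇒ cruise phase
t_a = 21/6 = 7/2; v_peak = 21
d_cruise = 189/2 − 147/2 = 21; t_c = 21/21 = 1
T = 2·7/2 + 1 = 8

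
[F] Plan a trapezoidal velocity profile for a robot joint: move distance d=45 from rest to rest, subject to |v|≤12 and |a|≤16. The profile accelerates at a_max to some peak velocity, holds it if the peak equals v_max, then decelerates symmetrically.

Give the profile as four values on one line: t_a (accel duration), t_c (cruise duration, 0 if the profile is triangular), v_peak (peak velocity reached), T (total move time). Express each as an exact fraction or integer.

vₘ²/aₘ = 12²/16 = 9
45 ≥ 9 ⇒ cruise phase
t_a = 12/16 = 3/4; v_peak = 12
d_cruise = 45 − 9 = 36; t_c = 36/12 = 3
T = 2·3/4 + 3 = 9/2

t_a=3/4 t_c=3 v_peak=12 T=9/2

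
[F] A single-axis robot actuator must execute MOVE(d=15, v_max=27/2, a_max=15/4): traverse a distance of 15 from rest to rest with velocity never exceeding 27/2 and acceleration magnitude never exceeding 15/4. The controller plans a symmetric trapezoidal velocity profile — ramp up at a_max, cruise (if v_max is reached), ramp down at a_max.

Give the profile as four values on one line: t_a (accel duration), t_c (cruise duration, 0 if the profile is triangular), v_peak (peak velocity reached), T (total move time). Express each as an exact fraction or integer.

(v_max)²/a_max = (27/2)²/(15/4) = 243/5
15 < 243/5 ⇒ no cruise
v_peak = √(15·15/4) = √(225/4) = 15/2
t_a = (15/2)/(15/4) = 2; t_c = 0
T = 2·2 = 4

t_a=2 t_c=0 v_peak=15/2 T=4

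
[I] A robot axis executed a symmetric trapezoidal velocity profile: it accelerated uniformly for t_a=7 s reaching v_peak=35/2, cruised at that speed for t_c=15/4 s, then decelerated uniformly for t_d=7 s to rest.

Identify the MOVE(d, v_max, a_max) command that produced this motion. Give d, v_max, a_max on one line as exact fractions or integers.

a_max = (35/2)/7 = 5/2
d_a = ½·35/2·7 = 245/4; d_c = 35/2·15/4 = 525/8
d = 2·245/4 + 525/8 = 1505/8
t_c = 15/4 > 0 → v_max = v_peak = 35/2

d=1505/8 v_max=35/2 a_max=5/2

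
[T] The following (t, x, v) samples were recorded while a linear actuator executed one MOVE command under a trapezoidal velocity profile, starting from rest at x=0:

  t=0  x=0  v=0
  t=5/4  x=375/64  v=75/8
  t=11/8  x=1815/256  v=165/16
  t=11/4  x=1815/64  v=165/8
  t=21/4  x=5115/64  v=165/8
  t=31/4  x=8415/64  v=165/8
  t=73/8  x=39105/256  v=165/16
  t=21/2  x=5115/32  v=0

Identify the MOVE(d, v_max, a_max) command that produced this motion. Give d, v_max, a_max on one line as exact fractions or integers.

d=5115/32 v_max=165/8 a_max=15/2

final state: t=21/2, x=5115/32, v=0 → d = 5115/32
a_max = (75/8−0)/(5/4−0) = 15/2
max v = 165/8 over t∈[11/4,31/4] → v_max = 165/8
check: 165/8·(11/4+5) = 5115/32 ✓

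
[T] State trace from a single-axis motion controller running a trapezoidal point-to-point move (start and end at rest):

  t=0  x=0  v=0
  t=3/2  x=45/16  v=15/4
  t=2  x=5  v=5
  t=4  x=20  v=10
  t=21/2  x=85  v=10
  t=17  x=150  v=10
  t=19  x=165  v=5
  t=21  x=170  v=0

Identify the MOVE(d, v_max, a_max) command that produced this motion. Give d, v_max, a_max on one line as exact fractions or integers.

d=170 v_max=10 a_max=5/2

final state: t=21, x=170, v=0 → d = 170
a_max = (15/4−0)/(3/2−0) = 5/2
max v = 10 over t∈[4,17] → v_max = 10
check: 10·(4+13) = 170 ✓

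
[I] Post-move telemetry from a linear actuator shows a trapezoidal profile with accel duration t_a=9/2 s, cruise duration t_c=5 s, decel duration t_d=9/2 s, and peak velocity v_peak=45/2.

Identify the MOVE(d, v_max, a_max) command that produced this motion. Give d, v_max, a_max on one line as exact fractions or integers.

d=855/4 v_max=45/2 a_max=5

a_max = (45/2)/(9/2) = 5
d_a = ½·45/2·9/2 = 405/8; d_c = 45/2·5 = 225/2
d = 2·405/8 + 225/2 = 855/4
t_c = 5 > 0 ⇒ limit active, v_max = 45/2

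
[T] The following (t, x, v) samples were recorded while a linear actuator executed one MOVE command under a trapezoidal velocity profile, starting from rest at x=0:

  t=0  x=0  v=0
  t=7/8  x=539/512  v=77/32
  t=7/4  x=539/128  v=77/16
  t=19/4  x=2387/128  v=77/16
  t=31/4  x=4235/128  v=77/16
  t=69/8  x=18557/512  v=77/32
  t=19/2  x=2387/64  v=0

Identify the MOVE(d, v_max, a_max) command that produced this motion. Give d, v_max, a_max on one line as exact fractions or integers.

final state: t=19/2, x=2387/64, v=0 → d = 2387/64
a_max = (77/32−0)/(7/8−0) = 11/4
max v = 77/16 over t∈[7/4,31/4] → v_max = 77/16
check: 77/16·(7/4+6) = 2387/64 ✓

d=2387/64 v_max=77/16 a_max=11/4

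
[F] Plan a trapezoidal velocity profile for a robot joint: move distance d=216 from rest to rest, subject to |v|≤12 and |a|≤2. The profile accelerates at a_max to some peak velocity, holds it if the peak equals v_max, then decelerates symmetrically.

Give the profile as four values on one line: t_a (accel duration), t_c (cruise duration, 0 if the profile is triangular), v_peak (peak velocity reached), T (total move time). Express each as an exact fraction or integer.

t_a=6 t_c=12 v_peak=12 T=24

vₘ²/aₘ = 12²/2 = 72
216 ≥ 72 → trapezoidal
t_a = 12/2 = 6; v_peak = 12
d_cruise = 216 − 72 = 144; t_c = 144/12 = 12
T = 2·6 + 12 = 24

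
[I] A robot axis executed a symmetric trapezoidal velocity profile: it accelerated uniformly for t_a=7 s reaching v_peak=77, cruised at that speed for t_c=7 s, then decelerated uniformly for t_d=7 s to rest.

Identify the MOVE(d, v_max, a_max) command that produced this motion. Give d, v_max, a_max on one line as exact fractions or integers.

a_max = 77/7 = 11
d_a = ½·77·7 = 539/2; d_c = 77·7 = 539
d = 2·539/2 + 539 = 1078
t_c = 7 > 0 → v_max = v_peak = 77

d=1078 v_max=77 a_max=11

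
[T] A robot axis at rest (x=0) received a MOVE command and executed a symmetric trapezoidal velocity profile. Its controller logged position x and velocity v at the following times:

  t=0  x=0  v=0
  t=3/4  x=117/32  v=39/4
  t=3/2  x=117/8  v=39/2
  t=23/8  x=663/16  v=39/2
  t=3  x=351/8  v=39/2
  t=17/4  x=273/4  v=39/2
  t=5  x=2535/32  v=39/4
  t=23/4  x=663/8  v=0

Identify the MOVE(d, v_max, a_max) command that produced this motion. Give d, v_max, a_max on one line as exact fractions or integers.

final state: t=23/4, x=663/8, v=0 → d = 663/8
a_max = (39/4−0)/(3/4−0) = 13
max v = 39/2 over t∈[3/2,17/4] → v_max = 39/2
check: 39/2·(3/2+11/4) = 663/8 ✓

d=663/8 v_max=39/2 a_max=13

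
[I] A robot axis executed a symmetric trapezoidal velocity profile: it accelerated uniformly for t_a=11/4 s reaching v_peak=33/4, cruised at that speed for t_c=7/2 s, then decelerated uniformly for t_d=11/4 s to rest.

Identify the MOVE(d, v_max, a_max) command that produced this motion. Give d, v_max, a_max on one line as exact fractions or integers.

a_max = (33/4)/(11/4) = 3
d_a = ½·33/4·11/4 = 363/32; d_c = 33/4·7/2 = 231/8
d = 2·363/32 + 231/8 = 825/16
t_c = 7/2 > 0 → v_max = v_peak = 33/4

d=825/16 v_max=33/4 a_max=3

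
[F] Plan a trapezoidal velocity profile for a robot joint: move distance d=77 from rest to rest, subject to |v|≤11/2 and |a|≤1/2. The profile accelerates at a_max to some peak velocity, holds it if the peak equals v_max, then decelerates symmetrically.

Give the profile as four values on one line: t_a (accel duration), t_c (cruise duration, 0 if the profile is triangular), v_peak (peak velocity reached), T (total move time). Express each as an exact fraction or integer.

t_a=11 t_c=3 v_peak=11/2 T=25

vₘ²/aₘ = (11/2)²/(1/2) = 121/2
77 ≥ 121/2 so v_max reached
t_a = (11/2)/(1/2) = 11; v_peak = 11/2
d_cruise = 77 − 121/2 = 33/2; t_c = (33/2)/(11/2) = 3
T = 2·11 + 3 = 25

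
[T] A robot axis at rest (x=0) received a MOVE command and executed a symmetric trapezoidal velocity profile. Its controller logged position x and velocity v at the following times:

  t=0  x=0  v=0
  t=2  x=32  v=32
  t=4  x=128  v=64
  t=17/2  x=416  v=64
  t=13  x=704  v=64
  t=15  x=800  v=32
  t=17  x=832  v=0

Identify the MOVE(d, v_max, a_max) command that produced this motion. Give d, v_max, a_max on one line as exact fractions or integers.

final state: t=17, x=832, v=0 → d = 832
a_max = (32−0)/(2−0) = 16
max v = 64 over t∈[4,13] → v_max = 64
check: 64·(4+9) = 832 ✓

d=832 v_max=64 a_max=16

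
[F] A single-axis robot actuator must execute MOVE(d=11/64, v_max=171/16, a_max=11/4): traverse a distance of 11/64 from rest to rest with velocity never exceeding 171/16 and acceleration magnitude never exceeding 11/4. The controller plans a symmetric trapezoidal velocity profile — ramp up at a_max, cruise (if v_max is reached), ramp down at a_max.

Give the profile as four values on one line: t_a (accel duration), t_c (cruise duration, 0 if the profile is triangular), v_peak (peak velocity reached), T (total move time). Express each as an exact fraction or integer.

t_a=1/4 t_c=0 v_peak=11/16 T=1/2

v_max²/a_max = (171/16)²/(11/4) = 29241/704
11/64 < 29241/704 → triangular
v_peak = √(11/64·11/4) = √(121/256) = 11/16
t_a = (11/16)/(11/4) = 1/4; t_c = 0
T = 2·1/4 = 1/2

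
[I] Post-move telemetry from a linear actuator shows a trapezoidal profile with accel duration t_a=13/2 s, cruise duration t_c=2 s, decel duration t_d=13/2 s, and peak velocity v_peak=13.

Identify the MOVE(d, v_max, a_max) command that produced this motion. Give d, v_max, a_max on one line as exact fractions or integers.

a_max = 13/(13/2) = 2
d_a = ½·13·13/2 = 169/4; d_c = 13·2 = 26
d = 2·169/4 + 26 = 221/2
t_c = 2 > 0 → v_max = v_peak = 13

d=221/2 v_max=13 a_max=2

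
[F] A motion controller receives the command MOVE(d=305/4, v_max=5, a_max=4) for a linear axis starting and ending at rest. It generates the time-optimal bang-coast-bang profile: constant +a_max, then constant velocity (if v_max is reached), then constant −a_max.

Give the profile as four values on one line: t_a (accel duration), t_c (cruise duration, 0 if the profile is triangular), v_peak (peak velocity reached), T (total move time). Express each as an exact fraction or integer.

vₘ²/aₘ = 5²/4 = 25/4
305/4 ≥ 25/4 ⇒ cruise phase
t_a = 5/4; v_peak = 5
d_cruise = 305/4 − 25/4 = 70; t_c = 70/5 = 14
T = 2·5/4 + 14 = 33/2

t_a=5/4 t_c=14 v_peak=5 T=33/2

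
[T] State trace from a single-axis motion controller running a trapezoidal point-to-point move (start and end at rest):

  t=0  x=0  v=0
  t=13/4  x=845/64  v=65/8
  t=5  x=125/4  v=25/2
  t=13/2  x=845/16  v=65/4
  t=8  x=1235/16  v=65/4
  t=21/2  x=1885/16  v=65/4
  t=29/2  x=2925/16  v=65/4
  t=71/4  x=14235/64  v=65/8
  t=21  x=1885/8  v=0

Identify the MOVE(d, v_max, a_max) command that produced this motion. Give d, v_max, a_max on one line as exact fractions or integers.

final state: t=21, x=1885/8, v=0 → d = 1885/8
a_max = (65/8−0)/(13/4−0) = 5/2
max v = 65/4 over t∈[13/2,29/2] → v_max = 65/4
check: 65/4·(13/2+8) = 1885/8 ✓

d=1885/8 v_max=65/4 a_max=5/2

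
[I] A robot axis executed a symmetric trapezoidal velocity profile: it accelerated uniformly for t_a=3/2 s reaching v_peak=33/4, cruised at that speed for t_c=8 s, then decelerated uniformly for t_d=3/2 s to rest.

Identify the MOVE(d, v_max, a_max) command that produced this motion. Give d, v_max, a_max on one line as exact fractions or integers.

d=627/8 v_max=33/4 a_max=11/2

a_max = (33/4)/(3/2) = 11/2
d_a = ½·33/4·3/2 = 99/16; d_c = 33/4·8 = 66
d = 2·99/16 + 66 = 627/8
t_c = 8 > 0 ⇒ limit active, v_max = 33/4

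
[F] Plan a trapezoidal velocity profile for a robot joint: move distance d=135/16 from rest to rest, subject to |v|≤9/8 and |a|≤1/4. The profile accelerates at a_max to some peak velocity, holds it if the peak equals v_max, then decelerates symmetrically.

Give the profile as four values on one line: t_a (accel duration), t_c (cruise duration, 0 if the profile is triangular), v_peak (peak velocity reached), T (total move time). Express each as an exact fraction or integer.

t_a=9/2 t_c=3 v_peak=9/8 T=12

vₘ²/aₘ = (9/8)²/(1/4) = 81/16
135/16 ≥ 81/16 → trapezoidal
t_a = (9/8)/(1/4) = 9/2; v_peak = 9/8
d_cruise = 135/16 − 81/16 = 27/8; t_c = (27/8)/(9/8) = 3
T = 2·9/2 + 3 = 12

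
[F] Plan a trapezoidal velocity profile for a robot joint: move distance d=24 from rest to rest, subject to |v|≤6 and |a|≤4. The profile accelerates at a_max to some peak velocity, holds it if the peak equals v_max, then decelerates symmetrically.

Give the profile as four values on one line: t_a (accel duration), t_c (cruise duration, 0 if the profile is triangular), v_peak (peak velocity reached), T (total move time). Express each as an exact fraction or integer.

t_a=3/2 t_c=5/2 v_peak=6 T=11/2

v_max²/a_max = 6²/4 = 9
24 ≥ 9 so v_max reached
t_a = 6/4 = 3/2; v_peak = 6
d_cruise = 24 − 9 = 15; t_c = 15/6 = 5/2
T = 2·3/2 + 5/2 = 11/2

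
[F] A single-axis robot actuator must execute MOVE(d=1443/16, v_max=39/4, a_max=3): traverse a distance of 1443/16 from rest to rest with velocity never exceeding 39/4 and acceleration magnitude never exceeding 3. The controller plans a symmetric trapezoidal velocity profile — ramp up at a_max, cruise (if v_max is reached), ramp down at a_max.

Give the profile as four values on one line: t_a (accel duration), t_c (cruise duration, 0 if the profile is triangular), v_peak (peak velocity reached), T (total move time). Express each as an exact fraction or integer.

t_a=13/4 t_c=6 v_peak=39/4 T=25/2

v_max²/a_max = (39/4)²/3 = 507/16
1443/16 ≥ 507/16 ⇒ cruise phase
t_a = (39/4)/3 = 13/4; v_peak = 39/4
d_cruise = 1443/16 − 507/16 = 117/2; t_c = (117/2)/(39/4) = 6
T = 2·13/4 + 6 = 25/2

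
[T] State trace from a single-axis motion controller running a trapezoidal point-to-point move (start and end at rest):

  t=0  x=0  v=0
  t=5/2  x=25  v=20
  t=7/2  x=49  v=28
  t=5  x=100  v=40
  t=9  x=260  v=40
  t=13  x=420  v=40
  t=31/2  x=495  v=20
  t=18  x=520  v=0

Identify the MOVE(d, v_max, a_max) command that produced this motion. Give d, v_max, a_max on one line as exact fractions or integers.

final state: t=18, x=520, v=0 → d = 520
a_max = (20−0)/(5/2−0) = 8
max v = 40 over t∈[5,13] → v_max = 40
check: 40·(5+8) = 520 ✓

d=520 v_max=40 a_max=8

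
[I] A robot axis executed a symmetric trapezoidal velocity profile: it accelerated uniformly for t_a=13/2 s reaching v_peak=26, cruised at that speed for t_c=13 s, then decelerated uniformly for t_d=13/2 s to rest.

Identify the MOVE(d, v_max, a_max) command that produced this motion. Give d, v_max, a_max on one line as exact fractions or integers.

d=507 v_max=26 a_max=4

a_max = 26/(13/2) = 4
d_a = ½·26·13/2 = 169/2; d_c = 26·13 = 338
d = 2·169/2 + 338 = 507
t_c = 13 > 0 so v_max = 26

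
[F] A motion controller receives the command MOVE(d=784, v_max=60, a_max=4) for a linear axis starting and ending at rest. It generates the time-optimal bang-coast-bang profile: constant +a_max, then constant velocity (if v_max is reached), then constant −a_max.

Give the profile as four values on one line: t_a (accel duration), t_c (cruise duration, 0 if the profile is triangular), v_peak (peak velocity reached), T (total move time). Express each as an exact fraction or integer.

(v_max)²/a_max = 60²/4 = 900
784 < 900 so t_c = 0
v_peak = √(784·4) = √3136 = 56
t_a = 56/4 = 14; t_c = 0
T = 2·14 = 28

t_a=14 t_c=0 v_peak=56 T=28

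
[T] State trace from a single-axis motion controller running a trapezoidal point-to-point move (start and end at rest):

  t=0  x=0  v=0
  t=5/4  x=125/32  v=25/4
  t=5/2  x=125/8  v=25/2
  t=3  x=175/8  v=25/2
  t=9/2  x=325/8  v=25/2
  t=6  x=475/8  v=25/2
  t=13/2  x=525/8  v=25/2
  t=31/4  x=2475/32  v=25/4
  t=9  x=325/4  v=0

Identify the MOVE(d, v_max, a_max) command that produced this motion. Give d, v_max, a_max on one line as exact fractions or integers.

d=325/4 v_max=25/2 a_max=5

final state: t=9, x=325/4, v=0 → d = 325/4
a_max = (25/4−0)/(5/4−0) = 5
max v = 25/2 over t∈[5/2,13/2] → v_max = 25/2
check: 25/2·(5/2+4) = 325/4 ✓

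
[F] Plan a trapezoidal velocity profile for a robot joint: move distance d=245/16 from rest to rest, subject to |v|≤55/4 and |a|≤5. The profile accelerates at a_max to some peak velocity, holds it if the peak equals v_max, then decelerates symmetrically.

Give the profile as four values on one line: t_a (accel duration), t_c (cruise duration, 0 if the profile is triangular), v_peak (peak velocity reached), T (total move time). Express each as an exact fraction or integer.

v_max²/a_max = (55/4)²/5 = 605/16
245/16 < 605/16 → triangular
v_peak = √(245/16·5) = √(1225/16) = 35/4
t_a = (35/4)/5 = 7/4; t_c = 0
T = 2·7/4 = 7/2

t_a=7/4 t_c=0 v_peak=35/4 T=7/2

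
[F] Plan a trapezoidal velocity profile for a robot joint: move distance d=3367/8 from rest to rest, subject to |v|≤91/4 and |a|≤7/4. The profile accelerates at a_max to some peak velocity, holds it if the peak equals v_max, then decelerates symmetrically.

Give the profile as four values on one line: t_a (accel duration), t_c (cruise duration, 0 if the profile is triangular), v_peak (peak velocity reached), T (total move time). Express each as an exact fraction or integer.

t_a=13 t_c=11/2 v_peak=91/4 T=63/2

vₘ²/aₘ = (91/4)²/(7/4) = 1183/4
3367/8 ≥ 1183/4 → trapezoidal
t_a = (91/4)/(7/4) = 13; v_peak = 91/4
d_cruise = 3367/8 − 1183/4 = 1001/8; t_c = (1001/8)/(91/4) = 11/2
T = 2·13 + 11/2 = 63/2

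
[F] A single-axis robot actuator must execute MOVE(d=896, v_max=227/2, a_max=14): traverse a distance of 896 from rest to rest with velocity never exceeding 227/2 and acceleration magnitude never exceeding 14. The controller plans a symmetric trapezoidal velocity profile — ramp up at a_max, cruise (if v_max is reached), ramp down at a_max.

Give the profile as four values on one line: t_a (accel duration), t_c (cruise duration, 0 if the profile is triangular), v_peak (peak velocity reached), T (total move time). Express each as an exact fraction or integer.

t_a=8 t_c=0 v_peak=112 T=16

v_max²/a_max = (227/2)²/14 = 51529/56
896 < 51529/56 ⇒ no cruise
v_peak = √(896·14) = √12544 = 112
t_a = 112/14 = 8; t_c = 0
T = 2·8 = 16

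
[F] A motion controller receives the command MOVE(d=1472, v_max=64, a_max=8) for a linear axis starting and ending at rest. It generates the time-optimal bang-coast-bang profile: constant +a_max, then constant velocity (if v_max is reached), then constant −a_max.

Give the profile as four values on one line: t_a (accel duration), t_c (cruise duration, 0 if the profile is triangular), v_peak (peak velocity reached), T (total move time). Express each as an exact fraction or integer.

t_a=8 t_c=15 v_peak=64 T=31

v_max²/a_max = 64²/8 = 512
1472 ≥ 512 → trapezoidal
t_a = 64/8 = 8; v_peak = 64
d_cruise = 1472 − 512 = 960; t_c = 960/64 = 15
T = 2·8 + 15 = 31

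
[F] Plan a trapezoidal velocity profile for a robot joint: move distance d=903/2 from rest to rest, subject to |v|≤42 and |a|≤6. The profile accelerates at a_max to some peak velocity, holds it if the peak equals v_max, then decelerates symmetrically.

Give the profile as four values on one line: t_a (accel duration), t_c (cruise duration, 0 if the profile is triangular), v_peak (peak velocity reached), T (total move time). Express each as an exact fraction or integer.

t_a=7 t_c=15/4 v_peak=42 T=71/4

(v_max)²/a_max = 42²/6 = 294
903/2 ≥ 294 ⇒ cruise phase
t_a = 42/6 = 7; v_peak = 42
d_cruise = 903/2 − 294 = 315/2; t_c = (315/2)/42 = 15/4
T = 2·7 + 15/4 = 71/4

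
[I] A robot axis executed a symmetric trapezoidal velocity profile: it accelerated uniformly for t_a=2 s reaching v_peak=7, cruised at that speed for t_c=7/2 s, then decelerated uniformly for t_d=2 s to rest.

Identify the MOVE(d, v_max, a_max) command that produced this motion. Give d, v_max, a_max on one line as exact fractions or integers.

d=77/2 v_max=7 a_max=7/2

a_max = 7/2
d_a = ½·7·2 = 7; d_c = 7·7/2 = 49/2
d = 2·7 + 49/2 = 77/2
t_c = 7/2 > 0 ⇒ limit active, v_max = 7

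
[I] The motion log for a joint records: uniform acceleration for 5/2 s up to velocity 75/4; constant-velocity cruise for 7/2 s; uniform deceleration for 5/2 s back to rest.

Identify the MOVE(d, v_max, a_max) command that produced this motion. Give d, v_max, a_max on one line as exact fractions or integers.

a_max = (75/4)/(5/2) = 15/2
d_a = ½·75/4·5/2 = 375/16; d_c = 75/4·7/2 = 525/8
d = 2·375/16 + 525/8 = 225/2
t_c = 7/2 > 0 ⇒ limit active, v_max = 75/4

d=225/2 v_max=75/4 a_max=15/2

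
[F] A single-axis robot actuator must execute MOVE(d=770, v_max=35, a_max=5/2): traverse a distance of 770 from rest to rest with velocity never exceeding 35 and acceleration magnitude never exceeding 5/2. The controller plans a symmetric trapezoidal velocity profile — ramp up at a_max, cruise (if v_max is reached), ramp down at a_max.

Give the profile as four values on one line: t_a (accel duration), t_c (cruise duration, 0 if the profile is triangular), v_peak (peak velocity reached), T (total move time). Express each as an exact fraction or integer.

v_max²/a_max = 35²/(5/2) = 490
770 ≥ 490 so v_max reached
t_a = 35/(5/2) = 14; v_peak = 35
d_cruise = 770 − 490 = 280; t_c = 280/35 = 8
T = 2·14 + 8 = 36

t_a=14 t_c=8 v_peak=35 T=36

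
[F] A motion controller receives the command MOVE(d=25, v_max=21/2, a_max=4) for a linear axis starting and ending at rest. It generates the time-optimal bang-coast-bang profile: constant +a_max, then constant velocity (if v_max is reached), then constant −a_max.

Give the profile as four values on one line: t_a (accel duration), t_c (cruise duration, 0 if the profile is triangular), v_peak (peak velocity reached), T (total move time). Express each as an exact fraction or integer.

(v_max)²/a_max = (21/2)²/4 = 441/16
25 < 441/16 so t_c = 0
v_peak = √(25·4) = √100 = 10
t_a = 10/4 = 5/2; t_c = 0
T = 2·5/2 = 5

t_a=5/2 t_c=0 v_peak=10 T=5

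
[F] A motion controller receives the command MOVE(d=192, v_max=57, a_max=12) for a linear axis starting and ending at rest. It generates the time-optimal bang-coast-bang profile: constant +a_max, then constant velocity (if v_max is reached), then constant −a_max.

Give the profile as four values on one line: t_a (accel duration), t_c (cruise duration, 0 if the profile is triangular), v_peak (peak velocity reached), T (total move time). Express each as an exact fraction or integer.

vₘ²/aₘ = 57²/12 = 1083/4
192 < 1083/4 → triangular
v_peak = √(192·12) = √2304 = 48
t_a = 48/12 = 4; t_c = 0
T = 2·4 = 8

t_a=4 t_c=0 v_peak=48 T=8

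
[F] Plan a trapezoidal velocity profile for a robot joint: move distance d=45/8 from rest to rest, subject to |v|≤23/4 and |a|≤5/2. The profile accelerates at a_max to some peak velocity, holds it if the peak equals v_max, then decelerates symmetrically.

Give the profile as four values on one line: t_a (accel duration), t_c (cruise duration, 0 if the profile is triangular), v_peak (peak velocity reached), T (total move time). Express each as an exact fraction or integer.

t_a=3/2 t_c=0 v_peak=15/4 T=3

v_max²/a_max = (23/4)²/(5/2) = 529/40
45/8 < 529/40 → triangular
v_peak = √(45/8·5/2) = √(225/16) = 15/4
t_a = (15/4)/(5/2) = 3/2; t_c = 0
T = 2·3/2 = 3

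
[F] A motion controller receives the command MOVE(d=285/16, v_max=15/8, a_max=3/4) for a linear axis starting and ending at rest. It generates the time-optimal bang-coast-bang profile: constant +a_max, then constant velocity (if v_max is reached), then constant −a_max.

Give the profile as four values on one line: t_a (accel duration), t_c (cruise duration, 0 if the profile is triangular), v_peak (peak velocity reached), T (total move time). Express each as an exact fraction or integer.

t_a=5/2 t_c=7 v_peak=15/8 T=12

vₘ²/aₘ = (15/8)²/(3/4) = 75/16
285/16 ≥ 75/16 → trapezoidal
t_a = (15/8)/(3/4) = 5/2; v_peak = 15/8
d_cruise = 285/16 − 75/16 = 105/8; t_c = (105/8)/(15/8) = 7
T = 2·5/2 + 7 = 12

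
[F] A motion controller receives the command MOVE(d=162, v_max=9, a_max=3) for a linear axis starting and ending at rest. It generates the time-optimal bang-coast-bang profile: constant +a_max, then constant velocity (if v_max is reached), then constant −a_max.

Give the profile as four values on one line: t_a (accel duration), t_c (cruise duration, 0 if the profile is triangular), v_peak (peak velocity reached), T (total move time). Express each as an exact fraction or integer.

v_max²/a_max = 9²/3 = 27
162 ≥ 27 → trapezoidal
t_a = 9/3 = 3; v_peak = 9
d_cruise = 162 − 27 = 135; t_c = 135/9 = 15
T = 2·3 + 15 = 21

t_a=3 t_c=15 v_peak=9 T=21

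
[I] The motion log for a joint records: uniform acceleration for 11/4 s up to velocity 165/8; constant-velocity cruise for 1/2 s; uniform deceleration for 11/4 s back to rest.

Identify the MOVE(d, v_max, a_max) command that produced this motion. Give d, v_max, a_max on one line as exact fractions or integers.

a_max = (165/8)/(11/4) = 15/2
d_a = ½·165/8·11/4 = 1815/64; d_c = 165/8·1/2 = 165/16
d = 2·1815/64 + 165/16 = 2145/32
t_c = 1/2 > 0 so v_max = 165/8

d=2145/32 v_max=165/8 a_max=15/2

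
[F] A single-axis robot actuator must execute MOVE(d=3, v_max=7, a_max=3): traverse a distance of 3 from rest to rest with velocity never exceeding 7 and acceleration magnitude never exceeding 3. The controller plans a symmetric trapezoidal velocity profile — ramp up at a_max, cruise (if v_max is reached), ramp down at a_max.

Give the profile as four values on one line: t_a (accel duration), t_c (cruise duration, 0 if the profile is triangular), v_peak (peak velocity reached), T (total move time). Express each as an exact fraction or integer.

t_a=1 t_c=0 v_peak=3 T=2

(v_max)²/a_max = 7²/3 = 49/3
3 < 49/3 ⇒ no cruise
v_peak = √(3·3) = √9 = 3
t_a = 3/3 = 1; t_c = 0
T = 2·1 = 2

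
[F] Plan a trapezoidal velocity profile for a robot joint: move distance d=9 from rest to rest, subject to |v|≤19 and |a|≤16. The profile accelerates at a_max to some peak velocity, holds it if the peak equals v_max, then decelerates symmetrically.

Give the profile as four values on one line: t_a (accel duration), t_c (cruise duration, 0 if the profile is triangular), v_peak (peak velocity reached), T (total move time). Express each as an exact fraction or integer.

t_a=3/4 t_c=0 v_peak=12 T=3/2

(v_max)²/a_max = 19²/16 = 361/16
9 < 361/16 ⇒ no cruise
v_peak = √(9·16) = √144 = 12
t_a = 12/16 = 3/4; t_c = 0
T = 2·3/4 = 3/2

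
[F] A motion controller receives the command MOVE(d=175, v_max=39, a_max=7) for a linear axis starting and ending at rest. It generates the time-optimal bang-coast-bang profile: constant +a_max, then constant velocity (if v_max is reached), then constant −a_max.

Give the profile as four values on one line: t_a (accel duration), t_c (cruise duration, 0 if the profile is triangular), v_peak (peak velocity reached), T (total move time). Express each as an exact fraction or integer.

(v_max)²/a_max = 39²/7 = 1521/7
175 < 1521/7 so t_c = 0
v_peak = √(175·7) = √1225 = 35
t_a = 35/7 = 5; t_c = 0
T = 2·5 = 10

t_a=5 t_c=0 v_peak=35 T=10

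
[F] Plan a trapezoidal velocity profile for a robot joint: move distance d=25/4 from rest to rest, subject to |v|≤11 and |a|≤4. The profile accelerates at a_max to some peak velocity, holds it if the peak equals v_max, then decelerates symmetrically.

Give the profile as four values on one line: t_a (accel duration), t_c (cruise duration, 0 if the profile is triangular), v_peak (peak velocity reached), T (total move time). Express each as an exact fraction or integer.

vₘ²/aₘ = 11²/4 = 121/4
25/4 < 121/4 → triangular
v_peak = √(25/4·4) = √25 = 5
t_a = 5/4; t_c = 0
T = 2·5/4 = 5/2

t_a=5/4 t_c=0 v_peak=5 T=5/2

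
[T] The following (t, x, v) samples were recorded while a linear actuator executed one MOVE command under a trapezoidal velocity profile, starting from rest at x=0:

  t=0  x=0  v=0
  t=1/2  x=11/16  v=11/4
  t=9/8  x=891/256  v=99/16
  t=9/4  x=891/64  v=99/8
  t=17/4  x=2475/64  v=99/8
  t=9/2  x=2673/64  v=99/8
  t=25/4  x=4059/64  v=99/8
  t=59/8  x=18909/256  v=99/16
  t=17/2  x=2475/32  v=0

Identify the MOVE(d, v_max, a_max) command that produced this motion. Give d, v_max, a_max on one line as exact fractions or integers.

final state: t=17/2, x=2475/32, v=0 → d = 2475/32
a_max = (11/4−0)/(1/2−0) = 11/2
max v = 99/8 over t∈[9/4,25/4] → v_max = 99/8
check: 99/8·(9/4+4) = 2475/32 ✓

d=2475/32 v_max=99/8 a_max=11/2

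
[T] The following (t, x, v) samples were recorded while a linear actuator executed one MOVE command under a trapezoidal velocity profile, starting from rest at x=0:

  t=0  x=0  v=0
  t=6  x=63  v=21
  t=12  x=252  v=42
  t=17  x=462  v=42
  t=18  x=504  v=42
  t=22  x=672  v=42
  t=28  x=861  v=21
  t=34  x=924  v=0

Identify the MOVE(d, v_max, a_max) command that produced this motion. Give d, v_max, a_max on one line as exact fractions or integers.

final state: t=34, x=924, v=0 → d = 924
a_max = (21−0)/(6−0) = 7/2
max v = 42 over t∈[12,22] → v_max = 42
check: 42·(12+10) = 924 ✓

d=924 v_max=42 a_max=7/2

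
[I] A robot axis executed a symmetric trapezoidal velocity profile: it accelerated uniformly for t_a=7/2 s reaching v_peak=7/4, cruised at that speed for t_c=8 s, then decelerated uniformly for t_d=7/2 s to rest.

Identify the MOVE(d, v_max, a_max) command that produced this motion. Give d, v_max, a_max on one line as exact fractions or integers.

a_max = (7/4)/(7/2) = 1/2
d_a = ½·7/4·7/2 = 49/16; d_c = 7/4·8 = 14
d = 2·49/16 + 14 = 161/8
t_c = 8 > 0 → v_max = v_peak = 7/4

d=161/8 v_max=7/4 a_max=1/2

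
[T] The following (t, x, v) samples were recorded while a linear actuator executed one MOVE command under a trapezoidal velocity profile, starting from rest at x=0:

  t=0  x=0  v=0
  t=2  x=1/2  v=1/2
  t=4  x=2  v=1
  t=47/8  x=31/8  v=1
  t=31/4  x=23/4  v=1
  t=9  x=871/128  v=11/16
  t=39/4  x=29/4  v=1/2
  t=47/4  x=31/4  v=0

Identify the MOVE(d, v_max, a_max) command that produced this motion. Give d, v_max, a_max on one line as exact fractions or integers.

d=31/4 v_max=1 a_max=1/4

final state: t=47/4, x=31/4, v=0 → d = 31/4
a_max = (1/2−0)/(2−0) = 1/4
max v = 1 over t∈[4,31/4] → v_max = 1
check: 1·(4+15/4) = 31/4 ✓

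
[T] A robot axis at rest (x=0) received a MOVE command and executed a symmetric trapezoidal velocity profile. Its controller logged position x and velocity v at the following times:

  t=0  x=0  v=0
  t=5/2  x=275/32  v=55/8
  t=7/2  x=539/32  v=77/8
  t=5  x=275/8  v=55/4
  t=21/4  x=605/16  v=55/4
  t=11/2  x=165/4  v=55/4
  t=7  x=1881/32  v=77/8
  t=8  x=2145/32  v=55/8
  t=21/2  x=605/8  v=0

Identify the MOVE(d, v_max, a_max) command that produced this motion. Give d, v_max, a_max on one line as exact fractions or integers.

d=605/8 v_max=55/4 a_max=11/4

final state: t=21/2, x=605/8, v=0 → d = 605/8
a_max = (55/8−0)/(5/2−0) = 11/4
max v = 55/4 over t∈[5,11/2] → v_max = 55/4
check: 55/4·(5+1/2) = 605/8 ✓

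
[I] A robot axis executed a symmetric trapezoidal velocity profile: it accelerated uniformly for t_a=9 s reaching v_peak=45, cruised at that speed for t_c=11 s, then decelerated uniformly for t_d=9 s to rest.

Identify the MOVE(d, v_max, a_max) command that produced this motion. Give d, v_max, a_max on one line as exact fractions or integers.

a_max = 45/9 = 5
d_a = ½·45·9 = 405/2; d_c = 45·11 = 495
d = 2·405/2 + 495 = 900
t_c = 11 > 0 so v_max = 45

d=900 v_max=45 a_max=5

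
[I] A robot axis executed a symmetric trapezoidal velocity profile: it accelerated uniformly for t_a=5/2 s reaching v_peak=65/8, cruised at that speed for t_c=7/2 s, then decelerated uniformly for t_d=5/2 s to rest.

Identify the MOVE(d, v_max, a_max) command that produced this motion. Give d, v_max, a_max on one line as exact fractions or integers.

a_max = (65/8)/(5/2) = 13/4
d_a = ½·65/8·5/2 = 325/32; d_c = 65/8·7/2 = 455/16
d = 2·325/32 + 455/16 = 195/4
t_c = 7/2 > 0 so v_max = 65/8

d=195/4 v_max=65/8 a_max=13/4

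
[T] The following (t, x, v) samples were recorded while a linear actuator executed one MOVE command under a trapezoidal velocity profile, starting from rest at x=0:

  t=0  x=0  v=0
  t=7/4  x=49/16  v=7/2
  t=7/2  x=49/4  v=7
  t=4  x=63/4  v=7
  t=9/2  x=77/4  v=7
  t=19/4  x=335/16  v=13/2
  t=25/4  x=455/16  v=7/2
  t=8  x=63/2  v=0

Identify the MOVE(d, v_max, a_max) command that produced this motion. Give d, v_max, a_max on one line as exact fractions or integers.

final state: t=8, x=63/2, v=0 → d = 63/2
a_max = (7/2−0)/(7/4−0) = 2
max v = 7 over t∈[7/2,9/2] → v_max = 7
check: 7·(7/2+1) = 63/2 ✓

d=63/2 v_max=7 a_max=2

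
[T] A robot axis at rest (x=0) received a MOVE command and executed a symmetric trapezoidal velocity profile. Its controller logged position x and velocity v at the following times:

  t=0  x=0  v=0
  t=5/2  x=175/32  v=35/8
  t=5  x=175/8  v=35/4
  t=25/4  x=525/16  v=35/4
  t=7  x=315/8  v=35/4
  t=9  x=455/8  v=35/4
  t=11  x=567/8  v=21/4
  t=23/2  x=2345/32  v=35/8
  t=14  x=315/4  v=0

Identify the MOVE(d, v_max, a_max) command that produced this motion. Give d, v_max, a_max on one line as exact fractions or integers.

d=315/4 v_max=35/4 a_max=7/4

final state: t=14, x=315/4, v=0 → d = 315/4
a_max = (35/8−0)/(5/2−0) = 7/4
max v = 35/4 over t∈[5,9] → v_max = 35/4
check: 35/4·(5+4) = 315/4 ✓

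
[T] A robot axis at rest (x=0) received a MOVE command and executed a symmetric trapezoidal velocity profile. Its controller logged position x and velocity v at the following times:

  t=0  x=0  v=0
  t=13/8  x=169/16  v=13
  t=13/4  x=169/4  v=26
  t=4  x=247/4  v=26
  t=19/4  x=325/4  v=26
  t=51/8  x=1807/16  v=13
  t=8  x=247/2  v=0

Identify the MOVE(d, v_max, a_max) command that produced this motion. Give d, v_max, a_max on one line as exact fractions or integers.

final state: t=8, x=247/2, v=0 → d = 247/2
a_max = (13−0)/(13/8−0) = 8
max v = 26 over t∈[13/4,19/4] → v_max = 26
check: 26·(13/4+3/2) = 247/2 ✓

d=247/2 v_max=26 a_max=8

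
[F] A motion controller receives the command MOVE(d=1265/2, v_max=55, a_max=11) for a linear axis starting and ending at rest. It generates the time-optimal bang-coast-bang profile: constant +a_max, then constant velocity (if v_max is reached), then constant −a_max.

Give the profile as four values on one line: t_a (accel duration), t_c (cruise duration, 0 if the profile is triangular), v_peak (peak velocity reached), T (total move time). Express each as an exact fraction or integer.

(v_max)²/a_max = 55²/11 = 275
1265/2 ≥ 275 ⇒ cruise phase
t_a = 55/11 = 5; v_peak = 55
d_cruise = 1265/2 − 275 = 715/2; t_c = (715/2)/55 = 13/2
T = 2·5 + 13/2 = 33/2

t_a=5 t_c=13/2 v_peak=55 T=33/2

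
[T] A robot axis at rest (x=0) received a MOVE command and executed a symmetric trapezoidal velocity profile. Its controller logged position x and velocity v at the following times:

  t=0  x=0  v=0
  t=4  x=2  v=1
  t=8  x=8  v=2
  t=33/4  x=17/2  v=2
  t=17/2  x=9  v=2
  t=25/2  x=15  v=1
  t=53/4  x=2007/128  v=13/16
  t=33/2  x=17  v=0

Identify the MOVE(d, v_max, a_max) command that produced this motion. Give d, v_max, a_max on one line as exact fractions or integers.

final state: t=33/2, x=17, v=0 → d = 17
a_max = (1−0)/(4−0) = 1/4
max v = 2 over t∈[8,17/2] → v_max = 2
check: 2·(8+1/2) = 17 ✓

d=17 v_max=2 a_max=1/4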